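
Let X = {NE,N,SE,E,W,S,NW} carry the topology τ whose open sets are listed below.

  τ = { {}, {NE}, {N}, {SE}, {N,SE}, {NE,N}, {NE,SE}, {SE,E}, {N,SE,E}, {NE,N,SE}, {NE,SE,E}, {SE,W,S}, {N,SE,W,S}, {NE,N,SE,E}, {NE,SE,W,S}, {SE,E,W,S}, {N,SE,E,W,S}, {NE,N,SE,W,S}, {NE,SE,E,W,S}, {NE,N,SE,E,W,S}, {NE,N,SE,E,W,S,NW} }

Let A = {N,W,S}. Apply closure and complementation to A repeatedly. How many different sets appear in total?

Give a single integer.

8

closure: X∖int(X∖A) = X∖{NE,SE,E} = {N,W,S,NW}
Let k=closure and c=complement:
  1. A     = {N,W,S}
  2. kA    = {N,W,S,NW}
  3. cA    = {NE,SE,E,NW}
  4. ckA   = {NE,SE,E}
  5. kcA   = {NE,SE,E,W,S,NW}
  6. ckcA  = {N}
  7. kckcA = {N,NW}
  8. ckckcA = {NE,SE,E,W,S}
— saturated at 8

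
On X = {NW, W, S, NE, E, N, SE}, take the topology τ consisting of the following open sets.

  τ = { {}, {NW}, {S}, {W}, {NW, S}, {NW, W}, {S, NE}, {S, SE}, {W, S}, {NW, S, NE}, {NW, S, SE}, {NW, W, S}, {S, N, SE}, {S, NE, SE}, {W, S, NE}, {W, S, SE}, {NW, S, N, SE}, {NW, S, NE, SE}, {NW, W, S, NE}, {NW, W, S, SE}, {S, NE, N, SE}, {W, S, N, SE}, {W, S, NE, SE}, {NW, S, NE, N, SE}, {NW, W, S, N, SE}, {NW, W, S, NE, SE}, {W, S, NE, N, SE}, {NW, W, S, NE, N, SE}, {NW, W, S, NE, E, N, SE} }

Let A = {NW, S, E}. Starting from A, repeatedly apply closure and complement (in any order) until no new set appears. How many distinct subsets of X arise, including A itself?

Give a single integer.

8

cl via duality: int({W, NE, N, SE}) = {W}, so X∖{W} = {NW, S, NE, E, N, SE}
Write k for closure, c for complement:
  1. A     = {NW, S, E}
  2. kA    = {NW, S, NE, E, N, SE}
  3. cA    = {W, NE, N, SE}
  4. ckA   = {W}
  5. kcA   = {W, NE, E, N, SE}
  6. kckA  = {W, E}
  7. ckcA  = {NW, S}
  8. ckckA = {NW, S, NE, N, SE}
applying k or c yields no new set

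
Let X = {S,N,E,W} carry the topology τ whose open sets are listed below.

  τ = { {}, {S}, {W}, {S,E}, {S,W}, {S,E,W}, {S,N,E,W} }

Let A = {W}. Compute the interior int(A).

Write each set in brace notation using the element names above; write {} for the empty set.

{W}

open subsets of A: {}, {W}; so int(A) = {W}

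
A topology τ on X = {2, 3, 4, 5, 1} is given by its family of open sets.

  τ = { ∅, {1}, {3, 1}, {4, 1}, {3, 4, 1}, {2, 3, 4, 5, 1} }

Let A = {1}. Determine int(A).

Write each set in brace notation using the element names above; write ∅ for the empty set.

open subsets of A: ∅, {1}; so int(A) = {1}

{1}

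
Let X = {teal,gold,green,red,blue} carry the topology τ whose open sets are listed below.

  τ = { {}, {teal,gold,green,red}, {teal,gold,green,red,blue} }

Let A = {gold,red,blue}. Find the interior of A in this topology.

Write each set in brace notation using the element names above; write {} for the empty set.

{}

U open, U⊆A: {}. int(A) = ⋃ = {}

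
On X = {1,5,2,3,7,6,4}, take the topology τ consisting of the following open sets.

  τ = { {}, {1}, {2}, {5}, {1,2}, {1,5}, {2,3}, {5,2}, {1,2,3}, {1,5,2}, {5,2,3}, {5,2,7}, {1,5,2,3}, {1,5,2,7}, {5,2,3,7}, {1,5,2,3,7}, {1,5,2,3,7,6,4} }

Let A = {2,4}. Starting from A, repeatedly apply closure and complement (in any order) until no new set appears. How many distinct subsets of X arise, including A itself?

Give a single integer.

closure: X∖int(X∖A) = X∖{1,5} = {2,3,7,6,4}
Let k=closure and c=complement:
  1. A     = {2,4}
  2. kA    = {2,3,7,6,4}
  3. cA    = {1,5,3,7,6}
  4. ckA   = {1,5}
  5. kcA   = {1,5,3,7,6,4}
  6. kckA  = {1,5,7,6,4}
  7. ckcA  = {2}
  8. ckckA = {2,3}
— saturated at 8

8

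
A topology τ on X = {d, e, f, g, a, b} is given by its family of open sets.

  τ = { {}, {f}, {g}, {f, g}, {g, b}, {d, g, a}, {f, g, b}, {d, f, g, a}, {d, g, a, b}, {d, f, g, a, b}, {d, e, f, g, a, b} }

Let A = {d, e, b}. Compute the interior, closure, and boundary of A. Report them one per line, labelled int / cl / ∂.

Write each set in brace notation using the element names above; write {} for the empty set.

int(A) = {}
cl(A)  = {d, e, a, b}
∂A     = {d, e, a, b}

U open, U⊆A: {}. int(A) = ⋃ = {}
X∖A={f, g, a}, int(X∖A)={f, g}, hence cl(A)={d, e, a, b}
∂A: remove int from cl → {d, e, a, b}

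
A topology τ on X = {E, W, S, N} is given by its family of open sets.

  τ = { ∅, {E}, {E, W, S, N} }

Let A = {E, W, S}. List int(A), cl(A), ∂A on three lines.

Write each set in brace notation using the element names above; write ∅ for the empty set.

int(A) = {E}
cl(A)  = {E, W, S, N}
∂A     = {W, S, N}

interior: largest open inside A is {E} (from ∅, {E})
cl via duality: int({N}) = ∅, so X∖∅ = {E, W, S, N}
cl∖int = {W, S, N}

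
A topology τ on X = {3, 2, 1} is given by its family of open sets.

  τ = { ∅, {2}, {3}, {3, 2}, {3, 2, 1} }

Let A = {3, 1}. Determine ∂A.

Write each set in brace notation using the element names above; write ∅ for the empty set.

{1}

open subsets of A: ∅, {3}; so int(A) = {3}
closure: X∖int(X∖A) = X∖{2} = {3, 1}
∂A = {3, 1} minus {3} = {1}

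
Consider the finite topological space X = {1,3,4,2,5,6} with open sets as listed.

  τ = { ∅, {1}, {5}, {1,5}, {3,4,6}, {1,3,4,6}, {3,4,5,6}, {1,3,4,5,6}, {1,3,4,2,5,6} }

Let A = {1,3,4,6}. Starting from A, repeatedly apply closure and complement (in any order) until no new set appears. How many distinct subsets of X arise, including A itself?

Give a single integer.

4

cl via duality: int({2,5}) = {5}, so X∖{5} = {1,3,4,2,6}
Write k for closure, c for complement:
  1. A     = {1,3,4,6}
  2. kA    = {1,3,4,2,6}
  3. cA    = {2,5}
  4. ckA   = {5}
applying k or c yields no new set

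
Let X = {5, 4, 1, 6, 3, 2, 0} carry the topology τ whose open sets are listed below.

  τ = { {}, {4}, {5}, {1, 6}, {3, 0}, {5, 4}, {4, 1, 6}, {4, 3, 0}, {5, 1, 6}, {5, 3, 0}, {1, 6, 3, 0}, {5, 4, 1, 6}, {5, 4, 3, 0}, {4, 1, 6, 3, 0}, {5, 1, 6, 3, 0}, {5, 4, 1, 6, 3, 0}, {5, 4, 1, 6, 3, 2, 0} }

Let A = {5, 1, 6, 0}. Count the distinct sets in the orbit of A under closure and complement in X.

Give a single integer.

10

X∖A={4, 3, 2}, int(X∖A)={4}, hence cl(A)={5, 1, 6, 3, 2, 0}
Orbit (k=closure, c=complement):
  1. A     = {5, 1, 6, 0}
  2. kA    = {5, 1, 6, 3, 2, 0}
  3. cA    = {4, 3, 2}
  4. ckA   = {4}
  5. kcA   = {4, 3, 2, 0}
  6. kckA  = {4, 2}
  7. ckcA  = {5, 1, 6}
  8. ckckA = {5, 1, 6, 3, 0}
  9. kckcA = {5, 1, 6, 2}
  10. ckckcA = {4, 3, 0}
(closed under both — stop)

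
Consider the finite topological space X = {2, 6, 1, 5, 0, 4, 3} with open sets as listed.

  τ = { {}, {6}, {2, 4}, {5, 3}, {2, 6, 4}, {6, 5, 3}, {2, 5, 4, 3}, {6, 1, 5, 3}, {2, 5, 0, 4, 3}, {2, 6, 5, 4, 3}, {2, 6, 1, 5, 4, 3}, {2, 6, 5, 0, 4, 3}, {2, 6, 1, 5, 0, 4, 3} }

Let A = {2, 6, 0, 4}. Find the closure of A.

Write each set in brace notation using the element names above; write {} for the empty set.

cl via duality: int({1, 5, 3}) = {5, 3}, so X∖{5, 3} = {2, 6, 1, 0, 4}

{2, 6, 1, 0, 4}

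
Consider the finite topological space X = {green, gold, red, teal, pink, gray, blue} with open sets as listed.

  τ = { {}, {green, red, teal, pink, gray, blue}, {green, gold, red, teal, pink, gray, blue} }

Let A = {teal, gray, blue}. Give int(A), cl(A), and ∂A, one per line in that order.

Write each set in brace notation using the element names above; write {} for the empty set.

open subsets of A: {}; so int(A) = {}
closure: X∖int(X∖A) = X∖{} = {green, gold, red, teal, pink, gray, blue}
∂A = {green, gold, red, teal, pink, gray, blue} minus {} = {green, gold, red, teal, pink, gray, blue}

int(A) = {}
cl(A)  = {green, gold, red, teal, pink, gray, blue}
∂A     = {green, gold, red, teal, pink, gray, blue}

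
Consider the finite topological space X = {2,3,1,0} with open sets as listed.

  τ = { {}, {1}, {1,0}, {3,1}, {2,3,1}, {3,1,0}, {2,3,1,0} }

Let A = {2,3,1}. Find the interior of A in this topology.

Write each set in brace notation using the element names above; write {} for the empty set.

opens ⊆ A: {}, {1}, {3,1}, {2,3,1}; union → int = {2,3,1}

{2,3,1}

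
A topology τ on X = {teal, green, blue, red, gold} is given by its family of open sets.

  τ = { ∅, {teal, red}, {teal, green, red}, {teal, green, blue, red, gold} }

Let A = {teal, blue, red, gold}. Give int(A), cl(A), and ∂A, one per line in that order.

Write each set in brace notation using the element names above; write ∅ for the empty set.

int(A) = {teal, red}
cl(A)  = {teal, green, blue, red, gold}
∂A     = {green, blue, gold}

open subsets of A: ∅, {teal, red}; so int(A) = {teal, red}
closure: X∖int(X∖A) = X∖∅ = {teal, green, blue, red, gold}
∂A = {teal, green, blue, red, gold} minus {teal, red} = {green, blue, gold}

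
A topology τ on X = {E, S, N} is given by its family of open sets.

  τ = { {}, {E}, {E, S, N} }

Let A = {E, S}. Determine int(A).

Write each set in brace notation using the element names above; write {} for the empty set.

{E}

interior: largest open inside A is {E} (from {}, {E})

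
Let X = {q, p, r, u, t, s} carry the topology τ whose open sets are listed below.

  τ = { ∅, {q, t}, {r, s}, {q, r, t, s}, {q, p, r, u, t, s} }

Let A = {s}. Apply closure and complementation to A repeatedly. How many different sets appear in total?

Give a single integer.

8

complement {q, p, r, u, t}; its interior {q, t}; cl(A) = X∖{q, t} = {p, r, u, s}
With k = closure, c = complement:
  1. A     = {s}
  2. kA    = {p, r, u, s}
  3. cA    = {q, p, r, u, t}
  4. ckA   = {q, t}
  5. kcA   = {q, p, r, u, t, s}
  6. kckA  = {q, p, u, t}
  7. ckcA  = ∅
  8. ckckA = {r, s}
k, c of each give nothing new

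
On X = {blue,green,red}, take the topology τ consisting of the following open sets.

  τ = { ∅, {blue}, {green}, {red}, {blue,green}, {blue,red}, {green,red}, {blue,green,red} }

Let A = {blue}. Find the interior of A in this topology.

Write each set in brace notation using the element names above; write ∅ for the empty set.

U open, U⊆A: ∅, {blue}. int(A) = ⋃ = {blue}

{blue}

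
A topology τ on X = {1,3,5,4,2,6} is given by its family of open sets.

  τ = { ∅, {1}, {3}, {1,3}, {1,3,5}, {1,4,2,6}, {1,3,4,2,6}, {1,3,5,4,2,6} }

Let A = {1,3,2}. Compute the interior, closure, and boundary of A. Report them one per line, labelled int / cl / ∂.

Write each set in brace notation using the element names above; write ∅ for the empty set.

int(A) = {1,3}
cl(A)  = {1,3,5,4,2,6}
∂A     = {5,4,2,6}

interior: largest open inside A is {1,3} (from ∅, {3}, {1}, {1,3})
cl via duality: int({5,4,6}) = ∅, so X∖∅ = {1,3,5,4,2,6}
cl∖int = {5,4,2,6}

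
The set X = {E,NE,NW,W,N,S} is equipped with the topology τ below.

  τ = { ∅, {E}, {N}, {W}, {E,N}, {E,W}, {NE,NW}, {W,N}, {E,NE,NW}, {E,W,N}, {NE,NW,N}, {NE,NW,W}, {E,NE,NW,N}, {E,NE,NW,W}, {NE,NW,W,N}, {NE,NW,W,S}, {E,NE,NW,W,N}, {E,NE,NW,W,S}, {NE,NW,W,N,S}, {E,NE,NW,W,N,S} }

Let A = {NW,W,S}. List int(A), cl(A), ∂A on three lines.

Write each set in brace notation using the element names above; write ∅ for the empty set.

opens ⊆ A: ∅, {W}; union → int = {W}
complement {E,NE,N}; its interior {E,N}; cl(A) = X∖{E,N} = {NE,NW,W,S}
boundary = {NE,NW,W,S} ∖ {W} = {NE,NW,S}

int(A) = {W}
cl(A)  = {NE,NW,W,S}
∂A     = {NE,NW,S}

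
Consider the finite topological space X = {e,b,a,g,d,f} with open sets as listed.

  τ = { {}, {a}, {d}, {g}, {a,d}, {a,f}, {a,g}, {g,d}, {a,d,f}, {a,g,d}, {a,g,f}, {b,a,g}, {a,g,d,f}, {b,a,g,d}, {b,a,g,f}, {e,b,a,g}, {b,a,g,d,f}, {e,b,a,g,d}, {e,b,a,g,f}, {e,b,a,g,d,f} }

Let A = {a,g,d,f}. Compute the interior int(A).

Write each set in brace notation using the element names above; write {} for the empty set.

{a,g,d,f}

open subsets of A: {}, {a}, {g}, {d}, {a,f}, {g,d}, {a,d}, {a,g}, {a,g,f}, {a,d,f}, {a,g,d}, {a,g,d,f}; so int(A) = {a,g,d,f}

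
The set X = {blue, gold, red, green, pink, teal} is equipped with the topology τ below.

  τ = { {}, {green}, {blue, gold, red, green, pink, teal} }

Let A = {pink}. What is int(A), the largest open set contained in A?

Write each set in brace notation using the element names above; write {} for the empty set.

{}

open subsets of A: {}; so int(A) = {}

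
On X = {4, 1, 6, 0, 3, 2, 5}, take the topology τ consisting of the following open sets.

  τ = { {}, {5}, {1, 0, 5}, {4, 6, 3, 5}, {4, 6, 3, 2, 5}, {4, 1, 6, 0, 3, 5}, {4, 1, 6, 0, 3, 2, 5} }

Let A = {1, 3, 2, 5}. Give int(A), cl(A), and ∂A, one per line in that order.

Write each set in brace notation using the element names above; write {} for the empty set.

int(A) = {5}
cl(A)  = {4, 1, 6, 0, 3, 2, 5}
∂A     = {4, 1, 6, 0, 3, 2}

U open, U⊆A: {}, {5}. int(A) = ⋃ = {5}
X∖A={4, 6, 0}, int(X∖A)={}, hence cl(A)={4, 1, 6, 0, 3, 2, 5}
∂A: remove int from cl → {4, 1, 6, 0, 3, 2}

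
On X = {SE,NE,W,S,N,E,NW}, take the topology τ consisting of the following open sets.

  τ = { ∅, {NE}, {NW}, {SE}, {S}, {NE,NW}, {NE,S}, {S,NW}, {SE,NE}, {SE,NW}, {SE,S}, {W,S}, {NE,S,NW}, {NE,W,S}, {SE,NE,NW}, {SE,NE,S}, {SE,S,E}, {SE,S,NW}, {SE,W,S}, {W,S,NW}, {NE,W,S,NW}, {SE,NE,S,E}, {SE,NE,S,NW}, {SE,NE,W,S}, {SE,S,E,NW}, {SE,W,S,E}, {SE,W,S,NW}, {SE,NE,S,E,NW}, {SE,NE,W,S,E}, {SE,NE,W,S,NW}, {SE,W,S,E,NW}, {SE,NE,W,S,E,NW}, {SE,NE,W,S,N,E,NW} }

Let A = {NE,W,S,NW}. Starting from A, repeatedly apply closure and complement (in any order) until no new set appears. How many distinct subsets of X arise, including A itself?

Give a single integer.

complement {SE,N,E}; its interior {SE}; cl(A) = X∖{SE} = {NE,W,S,N,E,NW}
With k = closure, c = complement:
  1. A     = {NE,W,S,NW}
  2. kA    = {NE,W,S,N,E,NW}
  3. cA    = {SE,N,E}
  4. ckA   = {SE}
k, c of each give nothing new

4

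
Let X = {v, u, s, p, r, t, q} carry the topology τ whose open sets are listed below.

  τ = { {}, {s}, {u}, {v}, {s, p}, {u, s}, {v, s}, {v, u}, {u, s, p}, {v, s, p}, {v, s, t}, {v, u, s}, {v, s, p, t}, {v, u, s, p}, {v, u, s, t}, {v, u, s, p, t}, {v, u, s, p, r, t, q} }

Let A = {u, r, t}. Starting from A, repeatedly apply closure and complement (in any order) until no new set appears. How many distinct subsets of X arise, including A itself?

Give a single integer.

8

cl via duality: int({v, s, p, q}) = {v, s, p}, so X∖{v, s, p} = {u, r, t, q}
Write k for closure, c for complement:
  1. A     = {u, r, t}
  2. kA    = {u, r, t, q}
  3. cA    = {v, s, p, q}
  4. ckA   = {v, s, p}
  5. kcA   = {v, s, p, r, t, q}
  6. ckcA  = {u}
  7. kckcA = {u, r, q}
  8. ckckcA = {v, s, p, t}
applying k or c yields no new set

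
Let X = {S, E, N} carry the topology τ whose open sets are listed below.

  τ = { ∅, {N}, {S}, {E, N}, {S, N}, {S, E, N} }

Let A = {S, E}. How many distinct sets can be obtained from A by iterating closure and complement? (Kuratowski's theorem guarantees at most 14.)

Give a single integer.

4

cl via duality: int({N}) = {N}, so X∖{N} = {S, E}
Write k for closure, c for complement:
  1. A     = {S, E}
  2. cA    = {N}
  3. kcA   = {E, N}
  4. ckcA  = {S}
applying k or c yields no new set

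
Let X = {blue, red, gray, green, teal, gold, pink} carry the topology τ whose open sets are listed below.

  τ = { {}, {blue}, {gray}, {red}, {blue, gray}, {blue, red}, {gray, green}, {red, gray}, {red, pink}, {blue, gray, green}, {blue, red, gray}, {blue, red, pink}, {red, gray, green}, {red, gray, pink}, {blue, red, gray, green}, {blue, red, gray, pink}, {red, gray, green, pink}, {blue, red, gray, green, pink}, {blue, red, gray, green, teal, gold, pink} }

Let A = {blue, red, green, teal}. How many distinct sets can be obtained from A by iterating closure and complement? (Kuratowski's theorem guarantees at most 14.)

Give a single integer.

closure: X∖int(X∖A) = X∖{gray} = {blue, red, green, teal, gold, pink}
Let k=closure and c=complement:
  1. A     = {blue, red, green, teal}
  2. kA    = {blue, red, green, teal, gold, pink}
  3. cA    = {gray, gold, pink}
  4. ckA   = {gray}
  5. kcA   = {gray, green, teal, gold, pink}
  6. kckA  = {gray, green, teal, gold}
  7. ckcA  = {blue, red}
  8. ckckA = {blue, red, pink}
  9. kckcA = {blue, red, teal, gold, pink}
  10. ckckcA = {gray, green}
— saturated at 10

10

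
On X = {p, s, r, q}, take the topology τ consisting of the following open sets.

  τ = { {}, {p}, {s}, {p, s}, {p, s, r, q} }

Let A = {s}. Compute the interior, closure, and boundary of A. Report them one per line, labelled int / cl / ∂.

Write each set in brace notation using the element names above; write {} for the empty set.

int(A) = {s}
cl(A)  = {s, r, q}
∂A     = {r, q}

U open, U⊆A: {}, {s}. int(A) = ⋃ = {s}
X∖A={p, r, q}, int(X∖A)={p}, hence cl(A)={s, r, q}
∂A: remove int from cl → {r, q}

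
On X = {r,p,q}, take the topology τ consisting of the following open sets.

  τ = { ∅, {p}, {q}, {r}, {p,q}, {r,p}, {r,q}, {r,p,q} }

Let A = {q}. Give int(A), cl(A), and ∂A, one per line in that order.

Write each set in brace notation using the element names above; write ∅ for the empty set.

int(A) = {q}
cl(A)  = {q}
∂A     = ∅

open subsets of A: ∅, {q}; so int(A) = {q}
closure: X∖int(X∖A) = X∖{r,p} = {q}
∂A = {q} minus {q} = ∅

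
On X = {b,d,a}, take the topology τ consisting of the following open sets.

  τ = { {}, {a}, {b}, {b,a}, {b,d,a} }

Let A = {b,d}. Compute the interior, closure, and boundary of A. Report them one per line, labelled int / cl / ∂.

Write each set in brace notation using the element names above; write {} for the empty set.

int(A) = {b}
cl(A)  = {b,d}
∂A     = {d}

U open, U⊆A: {}, {b}. int(A) = ⋃ = {b}
X∖A={a}, int(X∖A)={a}, hence cl(A)={b,d}
∂A: remove int from cl → {d}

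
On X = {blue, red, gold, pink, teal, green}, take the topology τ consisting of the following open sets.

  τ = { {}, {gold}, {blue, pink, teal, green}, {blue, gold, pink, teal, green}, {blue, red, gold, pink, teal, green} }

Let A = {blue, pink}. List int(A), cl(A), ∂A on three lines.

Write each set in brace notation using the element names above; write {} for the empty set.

int(A) = {}
cl(A)  = {blue, red, pink, teal, green}
∂A     = {blue, red, pink, teal, green}

U open, U⊆A: {}. int(A) = ⋃ = {}
X∖A={red, gold, teal, green}, int(X∖A)={gold}, hence cl(A)={blue, red, pink, teal, green}
∂A: remove int from cl → {blue, red, pink, teal, green}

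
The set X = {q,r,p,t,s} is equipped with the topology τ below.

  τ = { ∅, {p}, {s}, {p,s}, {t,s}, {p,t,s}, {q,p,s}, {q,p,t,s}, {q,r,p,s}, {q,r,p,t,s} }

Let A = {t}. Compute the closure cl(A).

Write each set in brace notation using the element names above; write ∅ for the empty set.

{t}

closure: X∖int(X∖A) = X∖{q,r,p,s} = {t}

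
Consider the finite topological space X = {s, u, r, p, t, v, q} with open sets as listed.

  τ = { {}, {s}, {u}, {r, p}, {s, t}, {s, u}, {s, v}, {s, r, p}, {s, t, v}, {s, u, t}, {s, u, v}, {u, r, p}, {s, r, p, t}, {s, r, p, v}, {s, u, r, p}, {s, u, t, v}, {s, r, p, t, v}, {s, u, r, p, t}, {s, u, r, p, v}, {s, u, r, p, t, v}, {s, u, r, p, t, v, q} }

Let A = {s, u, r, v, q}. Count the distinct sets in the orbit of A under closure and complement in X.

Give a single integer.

closure: X∖int(X∖A) = X∖{} = {s, u, r, p, t, v, q}
Let k=closure and c=complement:
  1. A     = {s, u, r, v, q}
  2. kA    = {s, u, r, p, t, v, q}
  3. cA    = {p, t}
  4. ckA   = {}
  5. kcA   = {r, p, t, q}
  6. ckcA  = {s, u, v}
  7. kckcA = {s, u, t, v, q}
  8. ckckcA = {r, p}
  9. kckckcA = {r, p, q}
  10. ckckckcA = {s, u, t, v}
— saturated at 10

10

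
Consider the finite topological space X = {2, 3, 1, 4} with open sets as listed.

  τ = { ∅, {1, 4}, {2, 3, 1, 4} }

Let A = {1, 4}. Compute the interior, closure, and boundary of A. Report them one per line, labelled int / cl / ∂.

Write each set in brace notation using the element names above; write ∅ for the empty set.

int(A) = {1, 4}
cl(A)  = {2, 3, 1, 4}
∂A     = {2, 3}

interior: largest open inside A is {1, 4} (from ∅, {1, 4})
cl via duality: int({2, 3}) = ∅, so X∖∅ = {2, 3, 1, 4}
cl∖int = {2, 3}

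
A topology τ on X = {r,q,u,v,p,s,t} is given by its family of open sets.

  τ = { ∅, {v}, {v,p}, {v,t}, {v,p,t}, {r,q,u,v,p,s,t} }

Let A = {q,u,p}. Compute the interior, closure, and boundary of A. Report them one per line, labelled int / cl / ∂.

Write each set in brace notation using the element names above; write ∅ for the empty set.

int(A) = ∅
cl(A)  = {r,q,u,p,s}
∂A     = {r,q,u,p,s}

U open, U⊆A: ∅. int(A) = ⋃ = ∅
X∖A={r,v,s,t}, int(X∖A)={v,t}, hence cl(A)={r,q,u,p,s}
∂A: remove int from cl → {r,q,u,p,s}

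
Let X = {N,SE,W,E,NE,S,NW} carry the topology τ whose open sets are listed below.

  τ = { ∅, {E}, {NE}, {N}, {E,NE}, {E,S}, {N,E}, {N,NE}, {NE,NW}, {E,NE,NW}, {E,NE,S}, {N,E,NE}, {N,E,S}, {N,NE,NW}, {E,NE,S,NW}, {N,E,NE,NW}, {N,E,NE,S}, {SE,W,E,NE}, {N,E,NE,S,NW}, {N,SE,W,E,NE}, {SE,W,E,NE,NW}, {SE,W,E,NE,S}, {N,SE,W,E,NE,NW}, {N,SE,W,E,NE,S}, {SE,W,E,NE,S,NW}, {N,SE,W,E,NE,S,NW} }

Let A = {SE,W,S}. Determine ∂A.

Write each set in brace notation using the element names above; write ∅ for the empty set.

{SE,W,S}

interior: largest open inside A is ∅ (from ∅)
cl via duality: int({N,E,NE,NW}) = {N,E,NE,NW}, so X∖{N,E,NE,NW} = {SE,W,S}
cl∖int = {SE,W,S}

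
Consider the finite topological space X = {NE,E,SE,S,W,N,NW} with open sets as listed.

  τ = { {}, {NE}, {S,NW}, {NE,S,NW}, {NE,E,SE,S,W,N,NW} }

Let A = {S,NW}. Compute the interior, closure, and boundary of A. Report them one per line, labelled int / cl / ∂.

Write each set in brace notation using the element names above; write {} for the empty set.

int(A) = {S,NW}
cl(A)  = {E,SE,S,W,N,NW}
∂A     = {E,SE,W,N}

interior: largest open inside A is {S,NW} (from {}, {S,NW})
cl via duality: int({NE,E,SE,W,N}) = {NE}, so X∖{NE} = {E,SE,S,W,N,NW}
cl∖int = {E,SE,W,N}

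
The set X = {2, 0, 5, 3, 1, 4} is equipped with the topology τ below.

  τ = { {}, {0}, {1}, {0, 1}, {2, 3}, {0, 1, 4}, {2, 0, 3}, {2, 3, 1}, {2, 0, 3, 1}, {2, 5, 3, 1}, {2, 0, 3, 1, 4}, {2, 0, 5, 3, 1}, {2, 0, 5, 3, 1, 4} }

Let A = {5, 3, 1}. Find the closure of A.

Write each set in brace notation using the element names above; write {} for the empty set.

{2, 5, 3, 1, 4}

cl via duality: int({2, 0, 4}) = {0}, so X∖{0} = {2, 5, 3, 1, 4}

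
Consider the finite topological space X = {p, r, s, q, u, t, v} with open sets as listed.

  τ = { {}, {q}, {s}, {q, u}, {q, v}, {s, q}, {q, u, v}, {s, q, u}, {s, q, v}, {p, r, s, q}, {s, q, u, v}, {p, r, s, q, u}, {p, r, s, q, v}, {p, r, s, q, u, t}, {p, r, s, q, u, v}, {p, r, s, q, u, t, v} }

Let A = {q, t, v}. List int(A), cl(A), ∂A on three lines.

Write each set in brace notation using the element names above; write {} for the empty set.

opens ⊆ A: {}, {q}, {q, v}; union → int = {q, v}
complement {p, r, s, u}; its interior {s}; cl(A) = X∖{s} = {p, r, q, u, t, v}
boundary = {p, r, q, u, t, v} ∖ {q, v} = {p, r, u, t}

int(A) = {q, v}
cl(A)  = {p, r, q, u, t, v}
∂A     = {p, r, u, t}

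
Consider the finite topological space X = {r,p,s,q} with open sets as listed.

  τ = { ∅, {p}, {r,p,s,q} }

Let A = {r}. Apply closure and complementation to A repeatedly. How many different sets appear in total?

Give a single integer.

X∖A={p,s,q}, int(X∖A)={p}, hence cl(A)={r,s,q}
Orbit (k=closure, c=complement):
  1. A     = {r}
  2. kA    = {r,s,q}
  3. cA    = {p,s,q}
  4. ckA   = {p}
  5. kcA   = {r,p,s,q}
  6. ckcA  = ∅
(closed under both — stop)

6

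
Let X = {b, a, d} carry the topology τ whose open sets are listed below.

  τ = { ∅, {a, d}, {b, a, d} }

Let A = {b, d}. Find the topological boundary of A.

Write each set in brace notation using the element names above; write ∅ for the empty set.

U open, U⊆A: ∅. int(A) = ⋃ = ∅
X∖A={a}, int(X∖A)=∅, hence cl(A)={b, a, d}
∂A: remove int from cl → {b, a, d}

{b, a, d}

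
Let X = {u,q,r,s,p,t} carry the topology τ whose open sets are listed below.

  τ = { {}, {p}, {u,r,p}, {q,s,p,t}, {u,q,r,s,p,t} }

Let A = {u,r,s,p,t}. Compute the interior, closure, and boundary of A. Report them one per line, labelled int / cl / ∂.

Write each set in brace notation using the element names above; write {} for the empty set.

int(A) = {u,r,p}
cl(A)  = {u,q,r,s,p,t}
∂A     = {q,s,t}

interior: largest open inside A is {u,r,p} (from {}, {p}, {u,r,p})
cl via duality: int({q}) = {}, so X∖{} = {u,q,r,s,p,t}
cl∖int = {q,s,t}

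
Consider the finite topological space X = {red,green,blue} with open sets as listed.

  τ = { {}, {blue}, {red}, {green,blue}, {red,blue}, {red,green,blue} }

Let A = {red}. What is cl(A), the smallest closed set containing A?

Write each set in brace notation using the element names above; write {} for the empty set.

{red}

complement {green,blue}; its interior {green,blue}; cl(A) = X∖{green,blue} = {red}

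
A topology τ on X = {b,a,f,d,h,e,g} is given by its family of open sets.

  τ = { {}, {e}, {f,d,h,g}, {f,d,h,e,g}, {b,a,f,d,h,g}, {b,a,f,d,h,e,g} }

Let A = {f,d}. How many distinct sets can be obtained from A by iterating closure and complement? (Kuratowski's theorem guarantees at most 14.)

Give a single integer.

closure: X∖int(X∖A) = X∖{e} = {b,a,f,d,h,g}
Let k=closure and c=complement:
  1. A     = {f,d}
  2. kA    = {b,a,f,d,h,g}
  3. cA    = {b,a,h,e,g}
  4. ckA   = {e}
  5. kcA   = {b,a,f,d,h,e,g}
  6. ckcA  = {}
— saturated at 6

6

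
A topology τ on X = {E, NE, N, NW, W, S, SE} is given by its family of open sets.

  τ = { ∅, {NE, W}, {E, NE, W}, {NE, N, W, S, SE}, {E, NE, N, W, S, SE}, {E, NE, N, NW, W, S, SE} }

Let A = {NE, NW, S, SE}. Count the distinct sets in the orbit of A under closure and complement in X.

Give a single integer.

4

X∖A={E, N, W}, int(X∖A)=∅, hence cl(A)={E, NE, N, NW, W, S, SE}
Orbit (k=closure, c=complement):
  1. A     = {NE, NW, S, SE}
  2. kA    = {E, NE, N, NW, W, S, SE}
  3. cA    = {E, N, W}
  4. ckA   = ∅
(closed under both — stop)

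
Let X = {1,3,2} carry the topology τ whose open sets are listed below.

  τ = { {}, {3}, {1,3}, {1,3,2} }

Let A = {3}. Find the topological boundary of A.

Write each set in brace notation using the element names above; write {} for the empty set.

{1,2}

opens ⊆ A: {}, {3}; union → int = {3}
complement {1,2}; its interior {}; cl(A) = X∖{} = {1,3,2}
boundary = {1,3,2} ∖ {3} = {1,2}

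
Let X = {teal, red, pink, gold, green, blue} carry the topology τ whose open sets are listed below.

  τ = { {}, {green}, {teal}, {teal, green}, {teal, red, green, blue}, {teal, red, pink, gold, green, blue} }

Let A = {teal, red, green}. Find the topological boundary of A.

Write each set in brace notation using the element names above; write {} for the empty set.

{red, pink, gold, blue}

U open, U⊆A: {}, {teal}, {green}, {teal, green}. int(A) = ⋃ = {teal, green}
X∖A={pink, gold, blue}, int(X∖A)={}, hence cl(A)={teal, red, pink, gold, green, blue}
∂A: remove int from cl → {red, pink, gold, blue}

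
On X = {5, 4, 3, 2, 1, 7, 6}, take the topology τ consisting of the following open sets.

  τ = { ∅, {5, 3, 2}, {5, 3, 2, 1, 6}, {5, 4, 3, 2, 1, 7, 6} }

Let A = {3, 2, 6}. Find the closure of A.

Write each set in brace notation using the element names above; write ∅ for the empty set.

{5, 4, 3, 2, 1, 7, 6}

X∖A={5, 4, 1, 7}, int(X∖A)=∅, hence cl(A)={5, 4, 3, 2, 1, 7, 6}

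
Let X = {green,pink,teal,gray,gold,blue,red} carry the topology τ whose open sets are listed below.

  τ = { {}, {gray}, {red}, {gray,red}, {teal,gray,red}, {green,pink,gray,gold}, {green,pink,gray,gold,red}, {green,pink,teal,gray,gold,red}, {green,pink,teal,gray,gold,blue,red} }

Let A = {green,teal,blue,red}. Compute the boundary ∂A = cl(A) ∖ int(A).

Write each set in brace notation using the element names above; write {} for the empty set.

{green,pink,teal,gold,blue}

interior: largest open inside A is {red} (from {}, {red})
cl via duality: int({pink,gray,gold}) = {gray}, so X∖{gray} = {green,pink,teal,gold,blue,red}
cl∖int = {green,pink,teal,gold,blue}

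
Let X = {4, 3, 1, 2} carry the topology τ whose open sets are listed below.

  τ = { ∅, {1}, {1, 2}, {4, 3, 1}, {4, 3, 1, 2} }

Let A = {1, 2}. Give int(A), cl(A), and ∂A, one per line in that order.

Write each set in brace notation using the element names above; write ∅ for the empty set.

int(A) = {1, 2}
cl(A)  = {4, 3, 1, 2}
∂A     = {4, 3}

opens ⊆ A: ∅, {1}, {1, 2}; union → int = {1, 2}
complement {4, 3}; its interior ∅; cl(A) = X∖∅ = {4, 3, 1, 2}
boundary = {4, 3, 1, 2} ∖ {1, 2} = {4, 3}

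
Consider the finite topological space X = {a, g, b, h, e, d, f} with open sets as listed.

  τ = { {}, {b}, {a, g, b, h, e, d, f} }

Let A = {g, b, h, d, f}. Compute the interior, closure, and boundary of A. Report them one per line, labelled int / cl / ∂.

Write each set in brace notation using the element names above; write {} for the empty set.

int(A) = {b}
cl(A)  = {a, g, b, h, e, d, f}
∂A     = {a, g, h, e, d, f}

opens ⊆ A: {}, {b}; union → int = {b}
complement {a, e}; its interior {}; cl(A) = X∖{} = {a, g, b, h, e, d, f}
boundary = {a, g, b, h, e, d, f} ∖ {b} = {a, g, h, e, d, f}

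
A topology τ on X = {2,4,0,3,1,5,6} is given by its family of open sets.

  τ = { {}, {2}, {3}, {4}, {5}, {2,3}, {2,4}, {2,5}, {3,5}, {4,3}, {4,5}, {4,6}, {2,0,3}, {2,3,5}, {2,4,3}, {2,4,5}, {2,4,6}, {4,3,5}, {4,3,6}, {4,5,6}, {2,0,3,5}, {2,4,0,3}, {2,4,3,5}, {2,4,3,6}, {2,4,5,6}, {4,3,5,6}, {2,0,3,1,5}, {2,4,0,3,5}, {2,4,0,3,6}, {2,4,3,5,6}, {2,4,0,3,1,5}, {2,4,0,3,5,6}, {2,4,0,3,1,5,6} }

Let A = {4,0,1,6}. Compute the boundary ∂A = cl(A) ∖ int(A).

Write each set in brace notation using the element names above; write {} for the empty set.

opens ⊆ A: {}, {4}, {4,6}; union → int = {4,6}
complement {2,3,5}; its interior {2,3,5}; cl(A) = X∖{2,3,5} = {4,0,1,6}
boundary = {4,0,1,6} ∖ {4,6} = {0,1}

{0,1}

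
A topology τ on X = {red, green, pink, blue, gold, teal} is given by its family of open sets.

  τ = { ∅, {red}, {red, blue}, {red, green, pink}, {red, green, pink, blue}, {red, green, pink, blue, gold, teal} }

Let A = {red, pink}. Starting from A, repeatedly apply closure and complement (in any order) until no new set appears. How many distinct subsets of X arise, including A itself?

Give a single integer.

6

X∖A={green, blue, gold, teal}, int(X∖A)=∅, hence cl(A)={red, green, pink, blue, gold, teal}
Orbit (k=closure, c=complement):
  1. A     = {red, pink}
  2. kA    = {red, green, pink, blue, gold, teal}
  3. cA    = {green, blue, gold, teal}
  4. ckA   = ∅
  5. kcA   = {green, pink, blue, gold, teal}
  6. ckcA  = {red}
(closed under both — stop)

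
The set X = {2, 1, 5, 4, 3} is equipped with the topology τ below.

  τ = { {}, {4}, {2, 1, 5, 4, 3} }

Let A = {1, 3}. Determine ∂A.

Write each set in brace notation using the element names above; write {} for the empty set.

{2, 1, 5, 3}

interior: largest open inside A is {} (from {})
cl via duality: int({2, 5, 4}) = {4}, so X∖{4} = {2, 1, 5, 3}
cl∖int = {2, 1, 5, 3}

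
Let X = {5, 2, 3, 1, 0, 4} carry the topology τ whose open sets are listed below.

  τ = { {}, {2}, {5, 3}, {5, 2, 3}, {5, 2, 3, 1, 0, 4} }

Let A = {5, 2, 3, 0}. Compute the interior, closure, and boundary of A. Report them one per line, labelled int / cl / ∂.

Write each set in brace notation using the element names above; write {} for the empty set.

int(A) = {5, 2, 3}
cl(A)  = {5, 2, 3, 1, 0, 4}
∂A     = {1, 0, 4}

opens ⊆ A: {}, {2}, {5, 3}, {5, 2, 3}; union → int = {5, 2, 3}
complement {1, 4}; its interior {}; cl(A) = X∖{} = {5, 2, 3, 1, 0, 4}
boundary = {5, 2, 3, 1, 0, 4} ∖ {5, 2, 3} = {1, 0, 4}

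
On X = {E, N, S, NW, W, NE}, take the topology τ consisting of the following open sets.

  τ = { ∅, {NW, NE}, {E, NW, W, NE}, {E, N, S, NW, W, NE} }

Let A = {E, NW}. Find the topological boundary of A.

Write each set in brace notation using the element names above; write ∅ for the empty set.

open subsets of A: ∅; so int(A) = ∅
closure: X∖int(X∖A) = X∖∅ = {E, N, S, NW, W, NE}
∂A = {E, N, S, NW, W, NE} minus ∅ = {E, N, S, NW, W, NE}

{E, N, S, NW, W, NE}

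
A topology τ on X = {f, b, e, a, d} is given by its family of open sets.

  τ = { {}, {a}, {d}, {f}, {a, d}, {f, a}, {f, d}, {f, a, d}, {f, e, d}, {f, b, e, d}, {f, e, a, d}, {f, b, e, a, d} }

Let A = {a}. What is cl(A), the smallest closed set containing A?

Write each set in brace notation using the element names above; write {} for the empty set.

cl via duality: int({f, b, e, d}) = {f, b, e, d}, so X∖{f, b, e, d} = {a}

{a}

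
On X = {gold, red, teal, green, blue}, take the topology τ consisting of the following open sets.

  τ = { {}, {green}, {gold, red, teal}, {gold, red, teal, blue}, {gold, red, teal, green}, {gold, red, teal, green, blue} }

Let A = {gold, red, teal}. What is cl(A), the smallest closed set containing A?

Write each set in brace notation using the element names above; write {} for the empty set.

X∖A={green, blue}, int(X∖A)={green}, hence cl(A)={gold, red, teal, blue}

{gold, red, teal, blue}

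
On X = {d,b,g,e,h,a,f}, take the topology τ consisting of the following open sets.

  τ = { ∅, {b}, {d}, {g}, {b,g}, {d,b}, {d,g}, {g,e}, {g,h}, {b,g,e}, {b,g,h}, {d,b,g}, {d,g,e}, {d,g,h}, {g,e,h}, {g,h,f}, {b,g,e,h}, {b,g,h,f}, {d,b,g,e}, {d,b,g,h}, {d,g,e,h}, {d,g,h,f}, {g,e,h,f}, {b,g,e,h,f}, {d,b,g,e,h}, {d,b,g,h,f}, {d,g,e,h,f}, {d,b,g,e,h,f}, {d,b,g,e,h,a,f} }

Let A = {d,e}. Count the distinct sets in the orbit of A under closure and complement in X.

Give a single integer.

8

complement {b,g,h,a,f}; its interior {b,g,h,f}; cl(A) = X∖{b,g,h,f} = {d,e,a}
With k = closure, c = complement:
  1. A     = {d,e}
  2. kA    = {d,e,a}
  3. cA    = {b,g,h,a,f}
  4. ckA   = {b,g,h,f}
  5. kcA   = {b,g,e,h,a,f}
  6. ckcA  = {d}
  7. kckcA = {d,a}
  8. ckckcA = {b,g,e,h,f}
k, c of each give nothing new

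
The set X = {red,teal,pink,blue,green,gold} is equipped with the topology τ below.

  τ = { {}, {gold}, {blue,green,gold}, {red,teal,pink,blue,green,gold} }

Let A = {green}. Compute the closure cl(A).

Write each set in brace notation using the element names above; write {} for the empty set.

complement {red,teal,pink,blue,gold}; its interior {gold}; cl(A) = X∖{gold} = {red,teal,pink,blue,green}

{red,teal,pink,blue,green}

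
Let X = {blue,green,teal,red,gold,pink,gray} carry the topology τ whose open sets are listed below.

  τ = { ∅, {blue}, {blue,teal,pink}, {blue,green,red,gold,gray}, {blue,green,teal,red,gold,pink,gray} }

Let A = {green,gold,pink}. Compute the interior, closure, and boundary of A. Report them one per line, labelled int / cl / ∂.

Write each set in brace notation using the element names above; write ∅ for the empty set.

U open, U⊆A: ∅. int(A) = ⋃ = ∅
X∖A={blue,teal,red,gray}, int(X∖A)={blue}, hence cl(A)={green,teal,red,gold,pink,gray}
∂A: remove int from cl → {green,teal,red,gold,pink,gray}

int(A) = ∅
cl(A)  = {green,teal,red,gold,pink,gray}
∂A     = {green,teal,red,gold,pink,gray}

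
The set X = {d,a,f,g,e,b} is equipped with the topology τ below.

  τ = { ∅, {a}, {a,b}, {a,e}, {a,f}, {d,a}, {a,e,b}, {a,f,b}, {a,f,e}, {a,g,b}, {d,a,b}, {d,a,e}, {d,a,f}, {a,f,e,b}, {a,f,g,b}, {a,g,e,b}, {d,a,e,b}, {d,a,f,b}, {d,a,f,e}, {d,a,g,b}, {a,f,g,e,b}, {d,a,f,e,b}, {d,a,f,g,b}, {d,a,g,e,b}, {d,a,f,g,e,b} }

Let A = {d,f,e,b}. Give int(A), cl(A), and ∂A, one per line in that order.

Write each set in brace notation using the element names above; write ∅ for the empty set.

opens ⊆ A: ∅; union → int = ∅
complement {a,g}; its interior {a}; cl(A) = X∖{a} = {d,f,g,e,b}
boundary = {d,f,g,e,b} ∖ ∅ = {d,f,g,e,b}

int(A) = ∅
cl(A)  = {d,f,g,e,b}
∂A     = {d,f,g,e,b}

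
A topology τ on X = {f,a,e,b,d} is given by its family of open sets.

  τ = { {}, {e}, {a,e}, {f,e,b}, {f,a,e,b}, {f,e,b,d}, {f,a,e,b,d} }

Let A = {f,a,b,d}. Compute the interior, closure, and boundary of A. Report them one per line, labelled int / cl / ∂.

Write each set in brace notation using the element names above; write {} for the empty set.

interior: largest open inside A is {} (from {})
cl via duality: int({e}) = {e}, so X∖{e} = {f,a,b,d}
cl∖int = {f,a,b,d}

int(A) = {}
cl(A)  = {f,a,b,d}
∂A     = {f,a,b,d}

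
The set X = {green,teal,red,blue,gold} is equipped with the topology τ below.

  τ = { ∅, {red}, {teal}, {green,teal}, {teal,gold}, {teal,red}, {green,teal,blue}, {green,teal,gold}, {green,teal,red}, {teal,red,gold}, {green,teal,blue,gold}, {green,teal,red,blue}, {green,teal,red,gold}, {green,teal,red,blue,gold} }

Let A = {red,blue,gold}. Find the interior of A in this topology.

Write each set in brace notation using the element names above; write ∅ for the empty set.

opens ⊆ A: ∅, {red}; union → int = {red}

{red}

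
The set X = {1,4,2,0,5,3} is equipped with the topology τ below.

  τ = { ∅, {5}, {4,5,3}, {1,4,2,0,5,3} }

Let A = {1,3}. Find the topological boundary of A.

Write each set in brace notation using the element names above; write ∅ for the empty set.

{1,4,2,0,3}

interior: largest open inside A is ∅ (from ∅)
cl via duality: int({4,2,0,5}) = {5}, so X∖{5} = {1,4,2,0,3}
cl∖int = {1,4,2,0,3}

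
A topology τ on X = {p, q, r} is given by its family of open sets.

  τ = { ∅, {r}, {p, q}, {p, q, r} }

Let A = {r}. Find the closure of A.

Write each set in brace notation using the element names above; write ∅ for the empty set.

cl via duality: int({p, q}) = {p, q}, so X∖{p, q} = {r}

{r}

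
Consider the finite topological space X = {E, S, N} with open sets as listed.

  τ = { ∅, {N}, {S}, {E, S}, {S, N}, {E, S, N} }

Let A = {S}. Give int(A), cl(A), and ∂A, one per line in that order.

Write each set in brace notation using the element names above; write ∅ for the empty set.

open subsets of A: ∅, {S}; so int(A) = {S}
closure: X∖int(X∖A) = X∖{N} = {E, S}
∂A = {E, S} minus {S} = {E}

int(A) = {S}
cl(A)  = {E, S}
∂A     = {E}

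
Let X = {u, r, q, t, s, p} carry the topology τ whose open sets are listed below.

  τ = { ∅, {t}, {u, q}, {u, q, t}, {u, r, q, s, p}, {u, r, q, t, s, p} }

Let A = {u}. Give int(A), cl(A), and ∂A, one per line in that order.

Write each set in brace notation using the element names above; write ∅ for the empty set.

int(A) = ∅
cl(A)  = {u, r, q, s, p}
∂A     = {u, r, q, s, p}

opens ⊆ A: ∅; union → int = ∅
complement {r, q, t, s, p}; its interior {t}; cl(A) = X∖{t} = {u, r, q, s, p}
boundary = {u, r, q, s, p} ∖ ∅ = {u, r, q, s, p}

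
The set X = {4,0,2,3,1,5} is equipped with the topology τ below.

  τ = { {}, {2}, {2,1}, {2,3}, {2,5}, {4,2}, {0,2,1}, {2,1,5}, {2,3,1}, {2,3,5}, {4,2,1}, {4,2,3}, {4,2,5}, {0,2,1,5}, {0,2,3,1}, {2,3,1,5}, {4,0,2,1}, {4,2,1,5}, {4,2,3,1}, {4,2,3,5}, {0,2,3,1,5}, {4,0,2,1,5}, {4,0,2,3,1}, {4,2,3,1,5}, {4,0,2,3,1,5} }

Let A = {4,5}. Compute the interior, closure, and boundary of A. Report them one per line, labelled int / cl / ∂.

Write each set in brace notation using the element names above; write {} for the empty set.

int(A) = {}
cl(A)  = {4,5}
∂A     = {4,5}

U open, U⊆A: {}. int(A) = ⋃ = {}
X∖A={0,2,3,1}, int(X∖A)={0,2,3,1}, hence cl(A)={4,5}
∂A: remove int from cl → {4,5}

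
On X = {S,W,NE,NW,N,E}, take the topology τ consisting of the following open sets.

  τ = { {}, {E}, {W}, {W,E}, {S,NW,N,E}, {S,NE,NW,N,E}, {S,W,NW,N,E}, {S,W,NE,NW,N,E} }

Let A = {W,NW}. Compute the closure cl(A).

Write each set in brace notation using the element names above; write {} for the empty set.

cl via duality: int({S,NE,N,E}) = {E}, so X∖{E} = {S,W,NE,NW,N}

{S,W,NE,NW,N}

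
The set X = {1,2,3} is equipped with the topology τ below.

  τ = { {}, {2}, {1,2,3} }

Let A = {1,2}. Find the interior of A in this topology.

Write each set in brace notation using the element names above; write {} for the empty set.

{2}

U open, U⊆A: {}, {2}. int(A) = ⋃ = {2}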